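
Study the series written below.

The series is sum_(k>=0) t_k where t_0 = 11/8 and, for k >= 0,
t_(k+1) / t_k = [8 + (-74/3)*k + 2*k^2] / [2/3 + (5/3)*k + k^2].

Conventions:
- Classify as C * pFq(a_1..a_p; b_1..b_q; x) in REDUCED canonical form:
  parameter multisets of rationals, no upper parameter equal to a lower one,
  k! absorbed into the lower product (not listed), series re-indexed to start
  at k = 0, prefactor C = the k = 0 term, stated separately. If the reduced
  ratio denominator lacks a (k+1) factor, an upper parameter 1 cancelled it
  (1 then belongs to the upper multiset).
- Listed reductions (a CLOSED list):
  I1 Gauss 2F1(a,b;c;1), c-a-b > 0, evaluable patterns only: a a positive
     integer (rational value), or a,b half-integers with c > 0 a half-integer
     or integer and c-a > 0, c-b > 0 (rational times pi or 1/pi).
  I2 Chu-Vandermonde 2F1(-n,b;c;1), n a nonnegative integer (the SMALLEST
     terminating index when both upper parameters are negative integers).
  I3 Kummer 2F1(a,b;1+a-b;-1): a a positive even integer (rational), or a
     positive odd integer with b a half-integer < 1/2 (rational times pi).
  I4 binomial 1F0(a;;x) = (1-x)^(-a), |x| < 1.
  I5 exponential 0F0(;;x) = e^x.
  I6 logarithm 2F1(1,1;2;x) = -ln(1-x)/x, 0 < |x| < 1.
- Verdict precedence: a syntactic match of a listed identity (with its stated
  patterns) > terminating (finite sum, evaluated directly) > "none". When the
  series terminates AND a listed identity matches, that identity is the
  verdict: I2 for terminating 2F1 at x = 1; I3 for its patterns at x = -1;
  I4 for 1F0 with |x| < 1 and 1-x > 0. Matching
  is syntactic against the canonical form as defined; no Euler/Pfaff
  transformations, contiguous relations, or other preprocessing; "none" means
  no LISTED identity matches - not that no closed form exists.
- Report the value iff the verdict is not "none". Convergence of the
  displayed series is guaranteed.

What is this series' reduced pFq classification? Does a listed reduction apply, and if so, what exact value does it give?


At argument 2: a 2F1 with upper {-12, -1/3}, lower {2/3}, scaled by C = 11/8. Verdict: terminating - upper parameter -12 makes this a finite sum (last index 12), evaluated exactly. Sum: 222956063/41273960.

The tell: t_0 being 11/8, factor the ratio over Q (prefactor 11/8): negated roots = parameters.
Term ratio: r(k) = 2 * (k-12) (k-1/3) / [(k+2/3) (k+1)] - poly over poly, x = 2 from leading terms; C = 11/8 at k = 0.


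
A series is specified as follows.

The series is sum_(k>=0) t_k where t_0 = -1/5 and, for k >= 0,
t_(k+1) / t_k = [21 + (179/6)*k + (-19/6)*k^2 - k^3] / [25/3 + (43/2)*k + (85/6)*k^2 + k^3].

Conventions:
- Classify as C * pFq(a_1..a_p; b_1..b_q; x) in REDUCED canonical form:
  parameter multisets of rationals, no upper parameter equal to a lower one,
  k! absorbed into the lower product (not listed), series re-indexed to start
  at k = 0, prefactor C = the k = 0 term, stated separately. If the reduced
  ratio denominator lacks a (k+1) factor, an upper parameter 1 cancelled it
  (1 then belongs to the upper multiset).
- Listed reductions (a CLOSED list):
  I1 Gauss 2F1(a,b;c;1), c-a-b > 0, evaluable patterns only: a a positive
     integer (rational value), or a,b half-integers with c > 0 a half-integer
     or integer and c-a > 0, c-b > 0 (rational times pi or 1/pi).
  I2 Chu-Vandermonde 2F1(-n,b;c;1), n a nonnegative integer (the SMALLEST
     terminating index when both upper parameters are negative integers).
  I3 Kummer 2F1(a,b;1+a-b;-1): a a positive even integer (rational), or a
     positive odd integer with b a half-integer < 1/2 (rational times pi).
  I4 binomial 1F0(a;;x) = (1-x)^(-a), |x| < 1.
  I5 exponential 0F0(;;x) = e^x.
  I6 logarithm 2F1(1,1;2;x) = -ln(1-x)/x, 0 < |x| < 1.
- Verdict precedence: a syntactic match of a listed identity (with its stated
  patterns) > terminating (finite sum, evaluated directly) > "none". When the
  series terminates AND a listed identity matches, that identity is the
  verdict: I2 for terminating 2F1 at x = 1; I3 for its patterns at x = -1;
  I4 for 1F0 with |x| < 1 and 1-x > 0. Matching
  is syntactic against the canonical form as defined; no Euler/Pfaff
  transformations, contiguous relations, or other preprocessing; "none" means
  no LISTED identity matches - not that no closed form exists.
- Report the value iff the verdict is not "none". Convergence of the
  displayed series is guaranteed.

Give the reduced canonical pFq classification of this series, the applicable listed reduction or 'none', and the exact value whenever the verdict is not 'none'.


Structural cue: from the first term -1/5: the ratio is unreduced: k + 2/3 divides both sides (prefactor -1/5).
Term ratio: r(k) = (-1) * (k-9/2) (k+7) / [(k+25/2) (k+1)] ; factor over Q: parameters, x = (-1), and C = -1/5.

The series (x = -1) is 2F1: upper {-9/2, 7}, lower {25/2}, prefactor -1/5. Verdict: the Kummer evaluation I3 applies (x = -1; c = 25/2 equals 1+a-b for upper {-9/2, 7}: listed pattern). Sum: (-66927861/134217728) * pi.


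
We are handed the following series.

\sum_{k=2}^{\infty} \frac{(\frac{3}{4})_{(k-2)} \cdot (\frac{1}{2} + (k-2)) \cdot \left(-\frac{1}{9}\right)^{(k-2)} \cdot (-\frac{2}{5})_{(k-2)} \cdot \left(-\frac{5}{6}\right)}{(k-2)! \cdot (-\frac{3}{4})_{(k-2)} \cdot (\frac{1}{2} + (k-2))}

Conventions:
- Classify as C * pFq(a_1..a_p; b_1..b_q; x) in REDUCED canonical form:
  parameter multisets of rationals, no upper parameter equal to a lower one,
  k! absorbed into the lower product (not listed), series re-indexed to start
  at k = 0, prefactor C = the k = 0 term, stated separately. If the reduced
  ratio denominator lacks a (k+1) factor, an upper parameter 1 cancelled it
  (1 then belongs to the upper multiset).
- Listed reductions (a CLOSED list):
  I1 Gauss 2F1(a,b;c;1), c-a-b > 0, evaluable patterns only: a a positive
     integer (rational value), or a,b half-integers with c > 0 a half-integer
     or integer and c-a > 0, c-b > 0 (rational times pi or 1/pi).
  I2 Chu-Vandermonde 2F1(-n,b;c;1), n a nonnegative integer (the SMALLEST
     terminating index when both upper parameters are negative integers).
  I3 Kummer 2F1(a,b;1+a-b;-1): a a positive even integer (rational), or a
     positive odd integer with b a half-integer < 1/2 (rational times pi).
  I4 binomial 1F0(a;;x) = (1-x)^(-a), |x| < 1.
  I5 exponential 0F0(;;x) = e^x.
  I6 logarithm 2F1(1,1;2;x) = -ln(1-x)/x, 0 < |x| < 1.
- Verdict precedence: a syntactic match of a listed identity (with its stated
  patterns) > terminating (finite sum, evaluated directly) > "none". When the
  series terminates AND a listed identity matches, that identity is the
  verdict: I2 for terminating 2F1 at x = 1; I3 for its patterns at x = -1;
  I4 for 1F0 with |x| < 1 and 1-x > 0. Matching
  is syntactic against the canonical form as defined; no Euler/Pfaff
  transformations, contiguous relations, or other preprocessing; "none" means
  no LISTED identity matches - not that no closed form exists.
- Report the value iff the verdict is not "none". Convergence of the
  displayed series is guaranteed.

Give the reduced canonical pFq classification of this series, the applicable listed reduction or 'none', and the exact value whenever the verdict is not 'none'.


With C = -\frac{5}{6}: the canonical form is 2F1(-\frac{2}{5}, \frac{3}{4}; -\frac{3}{4}; -\frac{1}{9}). Verdict: none - this 2F1 at x = -\frac{1}{9} matches no listed pattern, and upper {-\frac{2}{5}, \frac{3}{4}} holds no stopper.

Key step: x = -\frac{1}{9} and striking the common factor k + 1/2 reduces the term (prefactor -5/6).
Consecutive-term ratio: r(k) = -\frac{1}{9} * (k-\frac{2}{5}) (k+\frac{3}{4}) / [(k-\frac{3}{4}) (k+1)] - poly over poly, x = -\frac{1}{9} from leading terms; C = -\frac{5}{6} at k = 0.


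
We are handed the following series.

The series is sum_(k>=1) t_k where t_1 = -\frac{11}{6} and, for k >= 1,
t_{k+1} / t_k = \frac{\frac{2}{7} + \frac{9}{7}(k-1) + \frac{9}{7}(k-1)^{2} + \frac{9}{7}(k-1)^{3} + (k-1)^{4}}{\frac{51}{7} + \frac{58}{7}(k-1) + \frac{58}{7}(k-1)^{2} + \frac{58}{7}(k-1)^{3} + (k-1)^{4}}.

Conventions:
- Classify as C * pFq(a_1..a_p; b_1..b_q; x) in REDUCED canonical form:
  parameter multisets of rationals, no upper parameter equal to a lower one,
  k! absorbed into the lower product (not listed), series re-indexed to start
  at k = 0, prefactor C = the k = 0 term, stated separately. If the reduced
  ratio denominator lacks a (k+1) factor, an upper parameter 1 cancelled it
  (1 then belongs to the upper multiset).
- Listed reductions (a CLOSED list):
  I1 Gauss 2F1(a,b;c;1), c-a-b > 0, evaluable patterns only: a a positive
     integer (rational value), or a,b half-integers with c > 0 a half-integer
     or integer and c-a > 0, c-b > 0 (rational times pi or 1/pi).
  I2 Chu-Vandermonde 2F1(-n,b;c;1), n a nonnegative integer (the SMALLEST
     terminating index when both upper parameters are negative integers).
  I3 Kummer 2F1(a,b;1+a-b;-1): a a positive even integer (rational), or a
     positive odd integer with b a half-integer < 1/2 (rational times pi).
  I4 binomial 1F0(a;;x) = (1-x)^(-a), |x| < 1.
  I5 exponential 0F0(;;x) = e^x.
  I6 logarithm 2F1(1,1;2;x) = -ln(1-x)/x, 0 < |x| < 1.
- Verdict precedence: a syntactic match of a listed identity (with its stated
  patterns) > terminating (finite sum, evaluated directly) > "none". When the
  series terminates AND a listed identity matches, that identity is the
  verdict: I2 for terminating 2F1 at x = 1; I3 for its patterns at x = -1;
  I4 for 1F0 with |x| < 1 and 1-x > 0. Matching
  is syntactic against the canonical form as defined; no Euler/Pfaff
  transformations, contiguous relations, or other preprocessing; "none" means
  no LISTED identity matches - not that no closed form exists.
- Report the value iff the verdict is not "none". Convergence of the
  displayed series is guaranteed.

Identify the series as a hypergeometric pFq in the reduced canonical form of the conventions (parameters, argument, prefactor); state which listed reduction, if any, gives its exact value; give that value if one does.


With C = -\frac{11}{6}: the canonical form is 2F1(\frac{2}{7}, 1; \frac{51}{7}; 1). Verdict: Gauss (I1, integer-parameter pattern) applies (x = 1: the Gamma ratio telescopes since c-a-b = 6 > 0 and a = 1 in Z>0). Sum: -\frac{121}{63}.

Key step: with t_0 = -\frac{11}{6}, roots of the ratio polynomials (C = -11/6) are the negated parameters.
Adjacent-term ratio: r(k) = 1 * (k+\frac{2}{7}) (k+1) / [(k+\frac{51}{7}) (k+1)] - rational in k, leading ratio 1; with t_0 = -\frac{11}{6}, classification follows.


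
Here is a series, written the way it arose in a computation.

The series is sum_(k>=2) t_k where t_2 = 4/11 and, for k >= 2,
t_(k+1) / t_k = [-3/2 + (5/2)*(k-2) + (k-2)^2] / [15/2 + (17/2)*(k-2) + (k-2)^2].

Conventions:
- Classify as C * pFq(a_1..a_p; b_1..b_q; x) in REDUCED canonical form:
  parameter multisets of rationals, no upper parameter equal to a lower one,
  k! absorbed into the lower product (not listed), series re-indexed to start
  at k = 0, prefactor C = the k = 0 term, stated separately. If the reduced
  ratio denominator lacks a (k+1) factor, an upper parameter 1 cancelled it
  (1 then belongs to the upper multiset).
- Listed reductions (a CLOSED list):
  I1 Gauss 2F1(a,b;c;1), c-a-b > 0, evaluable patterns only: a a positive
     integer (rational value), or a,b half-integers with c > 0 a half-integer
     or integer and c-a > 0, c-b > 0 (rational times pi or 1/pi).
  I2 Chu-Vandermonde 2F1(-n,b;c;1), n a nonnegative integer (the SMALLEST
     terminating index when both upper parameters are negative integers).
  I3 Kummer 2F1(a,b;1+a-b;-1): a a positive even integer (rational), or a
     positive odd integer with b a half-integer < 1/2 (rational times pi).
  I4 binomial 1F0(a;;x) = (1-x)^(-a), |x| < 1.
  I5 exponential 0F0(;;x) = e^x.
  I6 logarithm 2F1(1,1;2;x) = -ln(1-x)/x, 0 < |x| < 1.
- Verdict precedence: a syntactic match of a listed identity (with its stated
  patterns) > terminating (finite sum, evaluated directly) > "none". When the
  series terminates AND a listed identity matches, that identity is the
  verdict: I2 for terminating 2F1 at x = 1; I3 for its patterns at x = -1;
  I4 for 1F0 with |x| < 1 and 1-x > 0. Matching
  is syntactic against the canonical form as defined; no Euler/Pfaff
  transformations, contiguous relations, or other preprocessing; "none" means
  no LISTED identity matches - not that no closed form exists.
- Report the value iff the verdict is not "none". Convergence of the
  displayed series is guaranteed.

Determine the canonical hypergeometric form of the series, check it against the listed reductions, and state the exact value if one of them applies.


The tell: from the first term 4/11: factor the ratio over Q (prefactor 4/11): negated roots = parameters.
Term ratio: r(k) = 1 * (k-1/2) (k+3) / [(k+15/2) (k+1)] - poly over poly, x = 1 from leading terms; C = 4/11 at k = 0.

Classification (C = 4/11): 2F1 with upper {-1/2, 3}, lower {15/2}, argument x = 1. Verdict at x = 1: Gauss (I1, integer-parameter pattern) matches (x = 1: the Gamma ratio telescopes since c-a-b = 5 > 0 and a = 3 in Z>0). Value: 39/140.


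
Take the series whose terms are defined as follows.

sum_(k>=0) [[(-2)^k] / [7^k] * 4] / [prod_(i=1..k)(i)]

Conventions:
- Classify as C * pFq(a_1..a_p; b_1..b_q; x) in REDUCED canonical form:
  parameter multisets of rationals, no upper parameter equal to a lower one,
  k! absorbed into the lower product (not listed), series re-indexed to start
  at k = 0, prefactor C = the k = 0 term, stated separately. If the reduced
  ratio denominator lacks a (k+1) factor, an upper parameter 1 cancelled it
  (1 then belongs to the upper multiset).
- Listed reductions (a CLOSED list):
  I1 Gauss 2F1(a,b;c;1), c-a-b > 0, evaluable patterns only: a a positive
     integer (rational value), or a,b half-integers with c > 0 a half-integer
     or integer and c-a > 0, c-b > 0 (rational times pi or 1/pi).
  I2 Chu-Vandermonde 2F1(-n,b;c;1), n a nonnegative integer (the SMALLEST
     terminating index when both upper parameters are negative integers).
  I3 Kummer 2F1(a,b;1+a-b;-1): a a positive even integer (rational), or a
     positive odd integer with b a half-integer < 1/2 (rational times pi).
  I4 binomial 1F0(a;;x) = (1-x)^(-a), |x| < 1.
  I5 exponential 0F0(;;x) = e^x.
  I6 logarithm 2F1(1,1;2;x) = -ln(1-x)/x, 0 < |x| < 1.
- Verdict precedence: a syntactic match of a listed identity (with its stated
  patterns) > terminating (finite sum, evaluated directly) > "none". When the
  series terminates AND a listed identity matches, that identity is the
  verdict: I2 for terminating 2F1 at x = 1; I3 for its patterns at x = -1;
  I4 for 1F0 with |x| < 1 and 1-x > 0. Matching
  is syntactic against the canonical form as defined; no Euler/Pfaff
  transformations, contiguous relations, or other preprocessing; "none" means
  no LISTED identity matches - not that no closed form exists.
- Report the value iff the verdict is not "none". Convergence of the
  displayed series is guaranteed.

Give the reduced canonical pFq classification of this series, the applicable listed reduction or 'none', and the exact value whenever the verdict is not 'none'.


At argument -2/7: a 0F0 with upper {-}, lower {-}, scaled by C = 4. Verdict: the I5 exponential reduction applies (the 0F0 exponential series at x = -2/7). Sum: 4 * e^(-2/7).

Key step: from the first term 4: the product of the first k integers (C = 4) is k!.
Ratio: r(k) = (-2/7) * 1 / [(k+1)] - rational in k, leading ratio (-2/7); with t_0 = 4, classification follows.


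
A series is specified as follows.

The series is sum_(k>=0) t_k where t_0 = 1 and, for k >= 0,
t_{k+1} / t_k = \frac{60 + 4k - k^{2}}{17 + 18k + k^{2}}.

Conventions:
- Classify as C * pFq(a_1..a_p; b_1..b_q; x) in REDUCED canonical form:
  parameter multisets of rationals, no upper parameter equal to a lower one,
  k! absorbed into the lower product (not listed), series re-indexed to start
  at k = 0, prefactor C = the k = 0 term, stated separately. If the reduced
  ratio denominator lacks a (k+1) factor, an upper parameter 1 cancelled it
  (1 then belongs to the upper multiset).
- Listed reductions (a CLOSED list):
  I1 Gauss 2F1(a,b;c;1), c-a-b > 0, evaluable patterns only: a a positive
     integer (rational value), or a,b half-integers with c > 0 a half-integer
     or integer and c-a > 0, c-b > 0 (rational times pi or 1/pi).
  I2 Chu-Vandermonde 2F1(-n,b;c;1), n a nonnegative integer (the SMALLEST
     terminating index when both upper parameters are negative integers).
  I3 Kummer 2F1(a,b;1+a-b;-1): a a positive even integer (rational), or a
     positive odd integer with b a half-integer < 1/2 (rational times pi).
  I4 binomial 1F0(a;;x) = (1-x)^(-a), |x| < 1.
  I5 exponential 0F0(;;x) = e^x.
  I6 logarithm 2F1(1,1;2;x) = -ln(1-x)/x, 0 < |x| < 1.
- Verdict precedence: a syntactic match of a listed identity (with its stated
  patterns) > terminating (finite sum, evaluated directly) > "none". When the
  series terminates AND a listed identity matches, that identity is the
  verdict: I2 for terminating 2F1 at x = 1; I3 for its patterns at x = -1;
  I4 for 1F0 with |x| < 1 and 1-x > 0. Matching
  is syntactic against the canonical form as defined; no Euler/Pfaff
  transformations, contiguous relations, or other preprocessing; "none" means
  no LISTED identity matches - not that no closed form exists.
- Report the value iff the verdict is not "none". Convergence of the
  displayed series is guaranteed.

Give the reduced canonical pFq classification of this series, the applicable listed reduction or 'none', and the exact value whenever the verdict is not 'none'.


x = -1 here; the reduced form reads 2F1, upper {-10, 6}, lower {17}, C = 1. Verdict: this is the Kummer evaluation I3 (x = -1; c = 17 equals 1+a-b for upper {-10, 6}: listed pattern). Its exact value is 28.

Structural cue: x = -1 and roots of the ratio polynomials (C = 1) are the negated parameters.
Step ratio: r(k) = -1 * (k-10) (k+6) / [(k+17) (k+1)] - rational; roots negated = parameters, x = -1, C = 1.


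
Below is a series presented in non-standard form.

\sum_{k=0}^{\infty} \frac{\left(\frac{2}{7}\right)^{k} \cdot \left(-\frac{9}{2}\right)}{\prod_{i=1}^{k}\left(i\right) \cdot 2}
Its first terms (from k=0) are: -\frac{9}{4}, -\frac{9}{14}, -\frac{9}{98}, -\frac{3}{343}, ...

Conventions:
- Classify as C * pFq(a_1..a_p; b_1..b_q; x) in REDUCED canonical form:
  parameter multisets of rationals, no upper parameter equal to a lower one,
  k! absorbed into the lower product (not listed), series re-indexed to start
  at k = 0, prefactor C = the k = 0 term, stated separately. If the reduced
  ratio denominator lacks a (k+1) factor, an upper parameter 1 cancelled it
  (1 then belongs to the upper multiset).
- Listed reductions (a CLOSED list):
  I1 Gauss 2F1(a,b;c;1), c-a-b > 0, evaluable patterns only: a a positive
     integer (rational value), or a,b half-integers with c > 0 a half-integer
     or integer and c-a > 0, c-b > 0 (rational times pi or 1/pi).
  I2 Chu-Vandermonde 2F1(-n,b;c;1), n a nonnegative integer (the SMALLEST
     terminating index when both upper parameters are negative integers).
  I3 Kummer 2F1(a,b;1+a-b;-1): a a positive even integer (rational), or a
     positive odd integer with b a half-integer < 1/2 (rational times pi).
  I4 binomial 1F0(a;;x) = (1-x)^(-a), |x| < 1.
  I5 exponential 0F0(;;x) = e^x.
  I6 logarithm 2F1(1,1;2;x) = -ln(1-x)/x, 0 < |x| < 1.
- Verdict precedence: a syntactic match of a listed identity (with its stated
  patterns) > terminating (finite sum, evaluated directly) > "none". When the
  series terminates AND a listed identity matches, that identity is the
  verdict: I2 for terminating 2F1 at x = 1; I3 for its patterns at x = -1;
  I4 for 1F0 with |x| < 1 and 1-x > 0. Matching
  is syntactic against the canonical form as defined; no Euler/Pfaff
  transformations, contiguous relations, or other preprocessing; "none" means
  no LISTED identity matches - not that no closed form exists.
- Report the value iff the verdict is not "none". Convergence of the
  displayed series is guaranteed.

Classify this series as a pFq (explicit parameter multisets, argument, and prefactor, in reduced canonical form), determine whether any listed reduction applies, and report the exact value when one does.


Key observation: x = \frac{2}{7} and the constant factors (prefactor -9/4) combine into one prefactor.
Ratio: r(k) = \frac{2}{7} * 1 / [(k+1)] - poly over poly, x = \frac{2}{7} from leading terms; C = -\frac{9}{4} at k = 0.

At argument \frac{2}{7}: a 0F0 with upper {-}, lower {-}, scaled by C = -\frac{9}{4}. Verdict: the exponential series (I5) fires (the 0F0 exponential series at x = \frac{2}{7}). Sum: \left(-\frac{9}{4}\right) \cdot e^{\frac{2}{7}}.


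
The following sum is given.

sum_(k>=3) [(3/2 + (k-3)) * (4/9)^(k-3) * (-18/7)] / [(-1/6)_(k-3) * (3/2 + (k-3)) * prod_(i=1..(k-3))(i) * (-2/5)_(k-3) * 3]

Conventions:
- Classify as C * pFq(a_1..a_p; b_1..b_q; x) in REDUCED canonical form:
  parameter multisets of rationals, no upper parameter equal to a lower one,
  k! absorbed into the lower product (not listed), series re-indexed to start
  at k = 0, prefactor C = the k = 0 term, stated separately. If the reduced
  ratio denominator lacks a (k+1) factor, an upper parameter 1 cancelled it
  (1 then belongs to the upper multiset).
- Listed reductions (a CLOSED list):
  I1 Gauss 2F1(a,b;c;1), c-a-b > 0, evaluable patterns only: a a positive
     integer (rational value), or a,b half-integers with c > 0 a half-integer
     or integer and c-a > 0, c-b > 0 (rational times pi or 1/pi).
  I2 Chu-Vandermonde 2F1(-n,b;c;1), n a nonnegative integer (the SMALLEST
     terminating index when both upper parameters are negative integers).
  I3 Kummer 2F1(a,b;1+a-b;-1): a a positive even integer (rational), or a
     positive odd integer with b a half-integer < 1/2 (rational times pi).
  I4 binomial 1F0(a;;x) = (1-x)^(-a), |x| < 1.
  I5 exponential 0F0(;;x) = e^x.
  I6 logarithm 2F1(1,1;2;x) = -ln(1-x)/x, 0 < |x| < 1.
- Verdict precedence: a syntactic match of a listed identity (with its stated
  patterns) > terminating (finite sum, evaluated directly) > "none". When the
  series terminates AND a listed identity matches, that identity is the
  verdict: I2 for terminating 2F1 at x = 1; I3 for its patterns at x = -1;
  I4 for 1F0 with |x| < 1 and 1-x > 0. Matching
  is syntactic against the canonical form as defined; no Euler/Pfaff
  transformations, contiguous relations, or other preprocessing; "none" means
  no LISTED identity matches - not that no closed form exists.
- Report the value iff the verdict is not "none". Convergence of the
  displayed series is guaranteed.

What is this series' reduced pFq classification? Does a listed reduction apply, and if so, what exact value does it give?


Key observation: with t_0 = -6/7, striking the common factor k + 3/2 reduces the term (C = -6/7, x = 4/9).
Term ratio: r(k) = (4/9) * 1 / [(k-2/5) (k-1/6) (k+1)] ; factor over Q: parameters, x = (4/9), and C = -6/7.

x = 4/9 here; the reduced form reads 0F2, upper {-}, lower {-2/5, -1/6}, C = -6/7. Verdict: none - at argument 4/9 the multisets {-} ; {-2/5, -1/6} match no listed identity.


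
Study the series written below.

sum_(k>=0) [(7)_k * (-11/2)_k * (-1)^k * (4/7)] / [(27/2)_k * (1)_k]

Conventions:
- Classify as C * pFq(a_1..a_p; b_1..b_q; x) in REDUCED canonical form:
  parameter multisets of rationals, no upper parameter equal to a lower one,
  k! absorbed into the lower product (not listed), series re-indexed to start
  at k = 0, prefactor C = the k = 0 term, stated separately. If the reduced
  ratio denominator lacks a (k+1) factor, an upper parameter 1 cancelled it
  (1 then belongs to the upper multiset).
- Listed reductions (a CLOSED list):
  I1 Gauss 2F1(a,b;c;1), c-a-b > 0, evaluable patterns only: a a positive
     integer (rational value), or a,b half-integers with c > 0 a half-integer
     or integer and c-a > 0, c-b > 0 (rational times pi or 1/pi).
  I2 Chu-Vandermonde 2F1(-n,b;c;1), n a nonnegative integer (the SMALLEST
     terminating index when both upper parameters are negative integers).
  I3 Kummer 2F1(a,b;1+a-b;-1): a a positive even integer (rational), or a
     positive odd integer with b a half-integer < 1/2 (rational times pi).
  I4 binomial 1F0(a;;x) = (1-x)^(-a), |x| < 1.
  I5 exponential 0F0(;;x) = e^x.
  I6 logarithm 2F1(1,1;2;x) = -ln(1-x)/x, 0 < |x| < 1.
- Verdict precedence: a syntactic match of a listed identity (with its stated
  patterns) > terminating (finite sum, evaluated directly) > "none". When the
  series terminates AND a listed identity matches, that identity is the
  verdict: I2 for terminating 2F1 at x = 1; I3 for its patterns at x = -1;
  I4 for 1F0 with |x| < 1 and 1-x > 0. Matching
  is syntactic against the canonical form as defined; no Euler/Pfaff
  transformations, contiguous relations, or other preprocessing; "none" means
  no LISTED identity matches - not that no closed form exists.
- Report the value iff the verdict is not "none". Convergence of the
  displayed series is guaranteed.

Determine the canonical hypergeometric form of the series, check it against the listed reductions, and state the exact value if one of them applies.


x = -1 here; the reduced form reads 2F1, upper {-11/2, 7}, lower {27/2}, C = 4/7. Verdict at x = -1: Kummer's theorem (I3) matches (x = -1; c = 27/2 equals 1+a-b for upper {-11/2, 7}: listed pattern). Hence: (132793375/67108864) * pi.

Key step: from the first term 4/7: (1)_k (C = 4/7) is k! itself.
Consecutive-term ratio: r(k) = (-1) * (k-11/2) (k+7) / [(k+27/2) (k+1)] - rational in k, leading ratio (-1); with t_0 = 4/7, classification follows.


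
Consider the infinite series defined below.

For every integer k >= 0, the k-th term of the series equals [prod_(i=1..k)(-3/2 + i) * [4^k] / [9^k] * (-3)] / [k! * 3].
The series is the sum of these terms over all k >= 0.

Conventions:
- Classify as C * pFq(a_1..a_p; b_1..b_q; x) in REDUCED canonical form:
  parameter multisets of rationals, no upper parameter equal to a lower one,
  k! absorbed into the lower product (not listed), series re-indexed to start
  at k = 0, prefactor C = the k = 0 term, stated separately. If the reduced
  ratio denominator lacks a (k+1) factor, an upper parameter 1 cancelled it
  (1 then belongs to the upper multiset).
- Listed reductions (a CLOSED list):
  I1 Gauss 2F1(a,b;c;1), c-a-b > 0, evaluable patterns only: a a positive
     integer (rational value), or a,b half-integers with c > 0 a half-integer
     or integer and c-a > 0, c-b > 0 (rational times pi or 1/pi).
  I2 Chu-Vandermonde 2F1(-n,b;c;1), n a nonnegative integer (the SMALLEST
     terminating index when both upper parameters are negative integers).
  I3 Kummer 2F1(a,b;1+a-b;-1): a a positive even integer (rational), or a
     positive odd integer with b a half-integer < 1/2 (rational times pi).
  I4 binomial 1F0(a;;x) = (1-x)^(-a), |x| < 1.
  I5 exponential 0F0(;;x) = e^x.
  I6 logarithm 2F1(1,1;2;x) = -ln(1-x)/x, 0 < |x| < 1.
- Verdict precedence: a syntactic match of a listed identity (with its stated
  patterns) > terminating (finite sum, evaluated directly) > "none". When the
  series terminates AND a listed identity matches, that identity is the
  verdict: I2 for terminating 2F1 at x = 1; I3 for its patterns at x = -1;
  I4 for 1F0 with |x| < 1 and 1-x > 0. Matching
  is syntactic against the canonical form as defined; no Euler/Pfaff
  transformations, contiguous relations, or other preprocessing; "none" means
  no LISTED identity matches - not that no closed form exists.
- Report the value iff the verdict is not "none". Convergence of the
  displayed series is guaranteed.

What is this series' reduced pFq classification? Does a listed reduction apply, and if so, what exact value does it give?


With C = -1: the canonical form is 1F0(-1/2; -; 4/9). Verdict: the binomial series (I4) fires (the 1F0 binomial series: exponent 1/2, x = 4/9). Sum: (-1) * (5/9)^(1/2).

Structural cue: x = (4/9) and the running product (C = -1, x = 4/9) telescopes to a rising factorial.
Consecutive-term ratio: r(k) = (4/9) * (k-1/2) / [(k+1)] - rational; roots negated = parameters, x = (4/9), C = -1.


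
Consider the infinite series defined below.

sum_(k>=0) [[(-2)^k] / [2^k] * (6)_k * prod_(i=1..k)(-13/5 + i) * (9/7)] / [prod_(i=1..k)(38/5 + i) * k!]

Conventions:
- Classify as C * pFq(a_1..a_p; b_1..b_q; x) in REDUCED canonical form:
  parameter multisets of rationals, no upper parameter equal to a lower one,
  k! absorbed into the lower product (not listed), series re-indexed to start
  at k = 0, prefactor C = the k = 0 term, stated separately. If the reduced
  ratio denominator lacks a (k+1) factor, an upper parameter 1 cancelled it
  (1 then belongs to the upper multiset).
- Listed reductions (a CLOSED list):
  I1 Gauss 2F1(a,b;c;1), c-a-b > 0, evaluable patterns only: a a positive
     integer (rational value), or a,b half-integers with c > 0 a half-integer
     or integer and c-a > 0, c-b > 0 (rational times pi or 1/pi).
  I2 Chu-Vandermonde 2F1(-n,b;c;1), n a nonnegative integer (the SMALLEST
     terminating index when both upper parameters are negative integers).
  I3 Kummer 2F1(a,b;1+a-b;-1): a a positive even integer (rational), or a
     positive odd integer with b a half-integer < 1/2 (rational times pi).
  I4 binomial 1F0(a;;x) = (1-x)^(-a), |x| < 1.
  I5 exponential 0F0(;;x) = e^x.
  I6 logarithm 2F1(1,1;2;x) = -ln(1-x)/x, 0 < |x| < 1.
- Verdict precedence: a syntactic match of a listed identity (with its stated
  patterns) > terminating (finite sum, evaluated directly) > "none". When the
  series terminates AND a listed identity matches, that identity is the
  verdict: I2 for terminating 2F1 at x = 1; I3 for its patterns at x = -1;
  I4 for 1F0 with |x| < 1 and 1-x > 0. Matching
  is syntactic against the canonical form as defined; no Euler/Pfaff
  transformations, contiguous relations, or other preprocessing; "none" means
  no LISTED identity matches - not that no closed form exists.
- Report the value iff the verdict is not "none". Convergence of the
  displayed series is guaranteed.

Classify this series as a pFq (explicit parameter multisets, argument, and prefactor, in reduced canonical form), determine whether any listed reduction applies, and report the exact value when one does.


Prefactor 9/7, argument -1: 2F1 with upper {-8/5, 6} over lower {43/5}. Verdict: this is Kummer's theorem (I3) (x = -1; c = 43/5 equals 1+a-b for upper {-8/5, 6}: listed pattern). Exact value: 1881/625.

The tell: from the first term 9/7: the running product (C = 9/7) telescopes to a rising factorial.
Ratio: r(k) = (-1) * (k-8/5) (k+6) / [(k+43/5) (k+1)] - rational; roots negated = parameters, x = (-1), C = 9/7.


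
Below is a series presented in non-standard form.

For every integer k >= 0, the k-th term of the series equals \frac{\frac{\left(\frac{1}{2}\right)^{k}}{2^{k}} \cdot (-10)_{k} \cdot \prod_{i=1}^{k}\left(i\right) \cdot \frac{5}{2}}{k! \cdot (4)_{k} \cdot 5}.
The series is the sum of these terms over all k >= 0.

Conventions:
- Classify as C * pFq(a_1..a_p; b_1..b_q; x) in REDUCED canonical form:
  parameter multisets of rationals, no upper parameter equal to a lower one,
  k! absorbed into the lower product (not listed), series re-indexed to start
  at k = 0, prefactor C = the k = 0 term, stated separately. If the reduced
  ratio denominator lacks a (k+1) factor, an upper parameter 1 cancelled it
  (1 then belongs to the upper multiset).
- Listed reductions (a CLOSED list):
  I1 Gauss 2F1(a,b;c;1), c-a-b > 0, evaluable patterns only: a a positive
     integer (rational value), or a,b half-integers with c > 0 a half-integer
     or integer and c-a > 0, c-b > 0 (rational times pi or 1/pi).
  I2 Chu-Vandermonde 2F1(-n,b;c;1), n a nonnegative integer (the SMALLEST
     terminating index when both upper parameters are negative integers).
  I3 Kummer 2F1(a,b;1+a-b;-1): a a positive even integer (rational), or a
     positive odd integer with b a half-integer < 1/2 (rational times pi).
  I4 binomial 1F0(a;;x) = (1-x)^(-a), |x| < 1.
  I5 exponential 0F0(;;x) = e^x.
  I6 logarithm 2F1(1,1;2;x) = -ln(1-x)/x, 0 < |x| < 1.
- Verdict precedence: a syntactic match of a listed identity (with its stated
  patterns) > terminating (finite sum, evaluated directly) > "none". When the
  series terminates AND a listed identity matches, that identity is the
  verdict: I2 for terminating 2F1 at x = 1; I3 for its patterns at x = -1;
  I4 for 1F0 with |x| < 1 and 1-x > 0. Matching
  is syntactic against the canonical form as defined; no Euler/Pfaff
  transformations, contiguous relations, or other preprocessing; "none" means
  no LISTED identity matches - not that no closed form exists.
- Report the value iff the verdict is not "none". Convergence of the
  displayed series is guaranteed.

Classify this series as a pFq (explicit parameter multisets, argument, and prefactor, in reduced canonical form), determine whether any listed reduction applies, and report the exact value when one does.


This is \frac{1}{2} * 2F1(-10, 1; 4; \frac{1}{4}) in reduced canonical form. Verdict: terminating - the sum ends at index 10 because -10 is a negative integer; exact evaluation follows. Value: \frac{174566445}{599785472}.

First insight: x = \frac{1}{4} and the two k-th powers (C = 1/2, x = 1/4) combine into one argument.
Term ratio: r(k) = \frac{1}{4} * (k-10) (k+1) / [(k+4) (k+1)] ; factor over Q: parameters, x = \frac{1}{4}, and C = \frac{1}{2}.


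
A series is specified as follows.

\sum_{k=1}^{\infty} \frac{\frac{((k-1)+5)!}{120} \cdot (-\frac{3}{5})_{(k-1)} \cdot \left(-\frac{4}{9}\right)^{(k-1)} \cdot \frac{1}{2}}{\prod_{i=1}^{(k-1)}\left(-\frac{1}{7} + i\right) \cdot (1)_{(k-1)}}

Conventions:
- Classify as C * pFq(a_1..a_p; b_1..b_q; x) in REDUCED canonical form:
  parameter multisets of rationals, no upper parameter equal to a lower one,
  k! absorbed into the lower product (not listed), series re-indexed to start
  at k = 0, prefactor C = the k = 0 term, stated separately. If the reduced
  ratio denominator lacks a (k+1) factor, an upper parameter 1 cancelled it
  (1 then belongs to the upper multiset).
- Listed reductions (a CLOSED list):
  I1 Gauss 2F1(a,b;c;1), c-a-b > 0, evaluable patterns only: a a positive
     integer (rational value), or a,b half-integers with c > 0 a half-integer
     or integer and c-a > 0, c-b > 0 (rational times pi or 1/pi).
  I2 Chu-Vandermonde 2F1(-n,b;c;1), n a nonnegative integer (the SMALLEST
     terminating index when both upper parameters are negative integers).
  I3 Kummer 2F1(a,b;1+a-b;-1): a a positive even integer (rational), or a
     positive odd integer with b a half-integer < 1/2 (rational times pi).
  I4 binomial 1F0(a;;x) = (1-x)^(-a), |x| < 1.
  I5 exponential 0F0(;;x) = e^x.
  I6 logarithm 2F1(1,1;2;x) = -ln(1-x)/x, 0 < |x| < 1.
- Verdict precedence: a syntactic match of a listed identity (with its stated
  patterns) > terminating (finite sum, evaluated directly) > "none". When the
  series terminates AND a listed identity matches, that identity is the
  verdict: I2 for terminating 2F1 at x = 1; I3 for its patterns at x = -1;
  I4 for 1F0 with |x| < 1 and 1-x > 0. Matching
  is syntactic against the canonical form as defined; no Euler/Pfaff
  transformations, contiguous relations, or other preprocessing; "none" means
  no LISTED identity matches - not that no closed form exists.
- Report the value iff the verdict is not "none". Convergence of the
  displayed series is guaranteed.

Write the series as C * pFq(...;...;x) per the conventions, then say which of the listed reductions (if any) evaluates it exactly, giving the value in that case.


The tell: from the first term \frac{1}{2}: the lower running product (C = 1/2, x = -4/9) is a rising factorial.
Term ratio: r(k) = -\frac{4}{9} * (k-\frac{3}{5}) (k+6) / [(k+\frac{6}{7}) (k+1)] - rational in k. x = -\frac{4}{9}; t_0 = \frac{1}{2}; negate the roots.

With C = \frac{1}{2}: the canonical form is 2F1(-\frac{3}{5}, 6; \frac{6}{7}; -\frac{4}{9}). Verdict: none (x = -\frac{4}{9}): each listed identity misses the multisets {-\frac{3}{5}, 6} ; {\frac{6}{7}}.


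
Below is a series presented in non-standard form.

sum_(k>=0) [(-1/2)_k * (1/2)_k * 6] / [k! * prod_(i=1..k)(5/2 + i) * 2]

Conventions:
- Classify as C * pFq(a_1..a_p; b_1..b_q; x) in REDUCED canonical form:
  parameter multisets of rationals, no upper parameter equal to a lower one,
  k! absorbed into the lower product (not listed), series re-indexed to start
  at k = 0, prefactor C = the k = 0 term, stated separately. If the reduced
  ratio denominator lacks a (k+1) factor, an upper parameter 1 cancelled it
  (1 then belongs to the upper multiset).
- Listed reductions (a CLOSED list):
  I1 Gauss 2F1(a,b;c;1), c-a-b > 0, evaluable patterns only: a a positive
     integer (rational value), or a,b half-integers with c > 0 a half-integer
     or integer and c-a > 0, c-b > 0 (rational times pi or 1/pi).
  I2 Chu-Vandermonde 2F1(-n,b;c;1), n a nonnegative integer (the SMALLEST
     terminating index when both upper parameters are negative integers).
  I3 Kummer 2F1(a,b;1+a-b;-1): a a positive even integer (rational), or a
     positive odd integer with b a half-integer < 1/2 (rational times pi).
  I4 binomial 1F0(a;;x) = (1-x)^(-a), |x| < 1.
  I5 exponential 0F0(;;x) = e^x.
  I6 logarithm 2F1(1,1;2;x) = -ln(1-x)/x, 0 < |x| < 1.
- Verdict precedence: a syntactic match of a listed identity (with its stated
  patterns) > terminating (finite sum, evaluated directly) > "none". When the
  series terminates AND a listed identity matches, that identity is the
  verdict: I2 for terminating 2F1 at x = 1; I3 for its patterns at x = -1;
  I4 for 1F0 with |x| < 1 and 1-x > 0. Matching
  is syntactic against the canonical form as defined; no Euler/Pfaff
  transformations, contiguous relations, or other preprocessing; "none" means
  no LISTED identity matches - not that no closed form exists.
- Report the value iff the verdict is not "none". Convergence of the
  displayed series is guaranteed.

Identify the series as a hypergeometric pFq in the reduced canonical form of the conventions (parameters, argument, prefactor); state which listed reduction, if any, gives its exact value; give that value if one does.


Reduced: x = 1, 2F1, upper = {-1/2, 1/2}, lower = {7/2}, C = 3. Verdict: the half-integer Gauss pattern (I1) matches (x = 1; upper {-1/2, 1/2} half-integers, c = 7/2 in the evaluable pattern). Its exact value is (225/256) * pi.

First insight: t_0 being 3, the lower running product (C = 3, x = 1) is a rising factorial.
Adjacent-term ratio: r(k) = 1 * (k-1/2) (k+1/2) / [(k+7/2) (k+1)] ; factor over Q: parameters, x = 1, and C = 3.


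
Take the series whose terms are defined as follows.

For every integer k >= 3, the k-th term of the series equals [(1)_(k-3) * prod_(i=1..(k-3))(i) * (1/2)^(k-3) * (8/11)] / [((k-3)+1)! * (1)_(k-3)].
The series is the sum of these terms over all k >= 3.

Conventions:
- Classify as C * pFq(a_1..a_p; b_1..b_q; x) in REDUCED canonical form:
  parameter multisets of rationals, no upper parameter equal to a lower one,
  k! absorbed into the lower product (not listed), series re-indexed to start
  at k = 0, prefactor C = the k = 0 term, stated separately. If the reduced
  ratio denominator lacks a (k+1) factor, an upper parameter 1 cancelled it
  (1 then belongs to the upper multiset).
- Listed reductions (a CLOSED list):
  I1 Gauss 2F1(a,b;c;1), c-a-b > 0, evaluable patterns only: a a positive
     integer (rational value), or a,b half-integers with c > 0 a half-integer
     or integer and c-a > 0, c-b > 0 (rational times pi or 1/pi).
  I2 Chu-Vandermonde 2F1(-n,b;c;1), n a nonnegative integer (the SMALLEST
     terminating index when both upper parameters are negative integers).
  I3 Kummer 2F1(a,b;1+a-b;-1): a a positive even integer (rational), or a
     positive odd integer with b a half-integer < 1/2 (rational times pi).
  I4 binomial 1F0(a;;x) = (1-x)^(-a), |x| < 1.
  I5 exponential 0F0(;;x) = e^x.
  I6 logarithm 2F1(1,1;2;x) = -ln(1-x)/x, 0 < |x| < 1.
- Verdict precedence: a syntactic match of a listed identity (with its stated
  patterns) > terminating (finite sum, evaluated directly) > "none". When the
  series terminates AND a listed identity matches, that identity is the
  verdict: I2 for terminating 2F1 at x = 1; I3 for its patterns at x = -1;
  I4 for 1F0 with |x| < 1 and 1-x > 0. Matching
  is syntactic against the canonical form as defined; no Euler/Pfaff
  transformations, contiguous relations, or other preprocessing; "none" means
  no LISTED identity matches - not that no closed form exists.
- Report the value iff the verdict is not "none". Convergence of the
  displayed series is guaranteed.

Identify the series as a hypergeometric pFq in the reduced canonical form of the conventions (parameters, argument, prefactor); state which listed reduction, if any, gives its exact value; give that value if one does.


With C = 8/11: the canonical form is 2F1(1, 1; 2; 1/2). Verdict: the logarithmic series (I6) applies (the logarithm: parameters (1,1;2), x = 1/2). Hence: (-16/11) * ln(1/2).

The tell: from the first term 8/11: the running product (prefactor 8/11) telescopes to a rising factorial.
Adjacent-term ratio: r(k) = (1/2) * (k+1) (k+1) / [(k+2) (k+1)] ; factor over Q: parameters, x = (1/2), and C = 8/11.
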